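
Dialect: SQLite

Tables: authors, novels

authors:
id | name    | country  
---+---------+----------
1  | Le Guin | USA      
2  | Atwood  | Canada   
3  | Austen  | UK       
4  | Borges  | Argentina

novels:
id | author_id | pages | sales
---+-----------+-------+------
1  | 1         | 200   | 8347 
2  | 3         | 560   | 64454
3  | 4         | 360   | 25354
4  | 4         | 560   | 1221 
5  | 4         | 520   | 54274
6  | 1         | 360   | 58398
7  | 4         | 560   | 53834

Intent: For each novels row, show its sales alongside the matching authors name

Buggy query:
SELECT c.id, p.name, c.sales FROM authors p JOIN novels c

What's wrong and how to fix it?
Bug: Missing join condition: each novels row is matched to all authors rows instead of just its own

Fix: Add ON c.author_id = p.id to the JOIN

Corrected query:
SELECT c.id, p.name, c.sales FROM authors p JOIN novels c ON c.author_id = p.id

Result:
id | name    | sales
---+---------+------
1  | Le Guin | 8347 
2  | Austen  | 64454
3  | Borges  | 25354
4  | Borges  | 1221 
5  | Borges  | 54274
6  | Le Guin | 58398
7  | Borges  | 53834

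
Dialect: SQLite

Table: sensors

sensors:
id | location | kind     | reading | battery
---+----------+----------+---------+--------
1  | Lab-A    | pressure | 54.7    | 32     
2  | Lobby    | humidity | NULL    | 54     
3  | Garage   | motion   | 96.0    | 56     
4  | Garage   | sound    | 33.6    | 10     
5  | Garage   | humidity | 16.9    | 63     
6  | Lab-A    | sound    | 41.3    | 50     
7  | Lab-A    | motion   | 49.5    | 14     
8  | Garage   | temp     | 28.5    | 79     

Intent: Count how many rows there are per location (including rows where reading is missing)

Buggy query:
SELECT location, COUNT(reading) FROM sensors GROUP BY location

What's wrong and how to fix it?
Bug: COUNT(column) counts non-NULL values only; rows with NULL reading aren't counted

Fix: Replace COUNT(reading) with COUNT(*)

Corrected query:
SELECT location, COUNT(*) FROM sensors GROUP BY location

Result:
location | COUNT(*)
---------+---------
Garage   | 4       
Lab-A    | 3       
Lobby    | 1       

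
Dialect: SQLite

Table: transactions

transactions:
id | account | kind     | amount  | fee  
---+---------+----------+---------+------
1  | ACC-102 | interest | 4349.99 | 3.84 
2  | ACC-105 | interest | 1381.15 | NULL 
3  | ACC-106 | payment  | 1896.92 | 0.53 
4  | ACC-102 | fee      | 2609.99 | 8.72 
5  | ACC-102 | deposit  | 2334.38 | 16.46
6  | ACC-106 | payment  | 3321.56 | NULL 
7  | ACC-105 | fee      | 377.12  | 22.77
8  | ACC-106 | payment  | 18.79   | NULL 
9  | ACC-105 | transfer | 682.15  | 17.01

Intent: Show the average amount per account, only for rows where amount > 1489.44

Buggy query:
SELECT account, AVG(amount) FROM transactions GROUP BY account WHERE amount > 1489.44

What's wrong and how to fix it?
Bug: Row-level WHERE must come before GROUP BY in the clause order

Fix: Move the WHERE clause before GROUP BY

Corrected query:
SELECT account, AVG(amount) FROM transactions WHERE amount > 1489.44 GROUP BY account

Result:
account | AVG(amount)
--------+------------
ACC-102 | 3098.12    
ACC-106 | 2609.24    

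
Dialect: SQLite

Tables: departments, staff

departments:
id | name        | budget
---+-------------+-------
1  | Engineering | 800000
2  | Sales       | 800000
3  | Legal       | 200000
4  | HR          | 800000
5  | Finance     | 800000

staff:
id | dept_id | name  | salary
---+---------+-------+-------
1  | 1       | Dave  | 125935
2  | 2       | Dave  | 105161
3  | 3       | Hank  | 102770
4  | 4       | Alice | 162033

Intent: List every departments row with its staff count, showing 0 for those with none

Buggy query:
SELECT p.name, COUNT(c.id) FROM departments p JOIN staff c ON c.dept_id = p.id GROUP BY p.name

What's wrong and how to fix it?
Bug: An inner join excludes parents with zero children

Fix: Use LEFT JOIN so parents without children still appear (COUNT(c.id) gives 0)

Corrected query:
SELECT p.name, COUNT(c.id) FROM departments p LEFT JOIN staff c ON c.dept_id = p.id GROUP BY p.name

Result:
name        | COUNT(c.id)
------------+------------
Engineering | 1          
Finance     | 0          
HR          | 1          
Legal       | 1          
Sales       | 1          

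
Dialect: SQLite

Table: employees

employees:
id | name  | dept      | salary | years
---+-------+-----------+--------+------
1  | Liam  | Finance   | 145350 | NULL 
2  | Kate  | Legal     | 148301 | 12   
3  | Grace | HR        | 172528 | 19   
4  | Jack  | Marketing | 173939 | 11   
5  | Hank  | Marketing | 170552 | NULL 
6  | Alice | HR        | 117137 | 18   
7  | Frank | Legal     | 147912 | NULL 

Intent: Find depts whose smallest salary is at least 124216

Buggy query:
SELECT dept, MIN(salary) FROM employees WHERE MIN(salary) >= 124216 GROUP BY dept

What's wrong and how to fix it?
Bug: Aggregates like MIN are computed per group after WHERE runs

Fix: Use HAVING for the per-group MIN condition

Corrected query:
SELECT dept, MIN(salary) FROM employees GROUP BY dept HAVING MIN(salary) >= 124216

Result:
dept      | MIN(salary)
----------+------------
Finance   | 145350     
Legal     | 147912     
Marketing | 170552     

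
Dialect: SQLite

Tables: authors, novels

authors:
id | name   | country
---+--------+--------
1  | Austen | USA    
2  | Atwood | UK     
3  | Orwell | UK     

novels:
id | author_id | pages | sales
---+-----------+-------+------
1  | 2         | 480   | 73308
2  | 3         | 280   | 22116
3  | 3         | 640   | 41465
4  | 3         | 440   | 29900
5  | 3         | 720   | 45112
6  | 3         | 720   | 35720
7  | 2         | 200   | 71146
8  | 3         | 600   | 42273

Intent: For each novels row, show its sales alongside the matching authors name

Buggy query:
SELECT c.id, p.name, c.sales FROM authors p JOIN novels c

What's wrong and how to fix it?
Bug: JOIN with no ON clause produces a cartesian product; every novels row pairs with every authors row

Fix: Specify the join condition linking the foreign key to the parent id

Corrected query:
SELECT c.id, p.name, c.sales FROM authors p JOIN novels c ON c.author_id = p.id

Result:
id | name   | sales
---+--------+------
1  | Atwood | 73308
2  | Orwell | 22116
3  | Orwell | 41465
4  | Orwell | 29900
5  | Orwell | 45112
6  | Orwell | 35720
7  | Atwood | 71146
8  | Orwell | 42273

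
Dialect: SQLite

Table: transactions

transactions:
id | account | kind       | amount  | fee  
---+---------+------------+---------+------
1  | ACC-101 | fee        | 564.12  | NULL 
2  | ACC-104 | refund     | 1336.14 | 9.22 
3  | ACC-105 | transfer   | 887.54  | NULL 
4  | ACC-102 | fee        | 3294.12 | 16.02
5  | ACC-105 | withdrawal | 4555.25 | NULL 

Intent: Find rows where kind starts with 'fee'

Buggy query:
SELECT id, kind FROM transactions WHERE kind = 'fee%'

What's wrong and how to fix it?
Bug: '=' compares the literal string including the % character; pattern matching needs LIKE

Fix: Use LIKE for wildcard pattern matching

Corrected query:
SELECT id, kind FROM transactions WHERE kind LIKE 'fee%'

Result:
id | kind
---+-----
1  | fee 
4  | fee 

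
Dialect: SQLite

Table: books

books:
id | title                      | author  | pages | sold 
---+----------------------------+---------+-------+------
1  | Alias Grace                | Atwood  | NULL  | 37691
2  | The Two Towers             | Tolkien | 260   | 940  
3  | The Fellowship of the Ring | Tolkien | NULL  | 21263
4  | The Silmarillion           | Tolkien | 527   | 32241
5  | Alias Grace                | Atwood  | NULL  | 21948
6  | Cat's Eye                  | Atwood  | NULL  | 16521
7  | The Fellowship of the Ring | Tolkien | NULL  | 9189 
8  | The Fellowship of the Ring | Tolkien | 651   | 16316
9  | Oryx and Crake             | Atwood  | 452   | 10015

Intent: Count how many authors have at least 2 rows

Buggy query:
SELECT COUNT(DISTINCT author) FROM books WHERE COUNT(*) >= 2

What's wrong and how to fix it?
Bug: COUNT(*) cannot appear in WHERE; the per-group count doesn't exist yet

Fix: Use a subquery that GROUPs and filters with HAVING, then count its rows

Corrected query:
SELECT COUNT(*) FROM (SELECT author FROM books GROUP BY author HAVING COUNT(*) >= 2)

Result:
COUNT(*)
--------
2       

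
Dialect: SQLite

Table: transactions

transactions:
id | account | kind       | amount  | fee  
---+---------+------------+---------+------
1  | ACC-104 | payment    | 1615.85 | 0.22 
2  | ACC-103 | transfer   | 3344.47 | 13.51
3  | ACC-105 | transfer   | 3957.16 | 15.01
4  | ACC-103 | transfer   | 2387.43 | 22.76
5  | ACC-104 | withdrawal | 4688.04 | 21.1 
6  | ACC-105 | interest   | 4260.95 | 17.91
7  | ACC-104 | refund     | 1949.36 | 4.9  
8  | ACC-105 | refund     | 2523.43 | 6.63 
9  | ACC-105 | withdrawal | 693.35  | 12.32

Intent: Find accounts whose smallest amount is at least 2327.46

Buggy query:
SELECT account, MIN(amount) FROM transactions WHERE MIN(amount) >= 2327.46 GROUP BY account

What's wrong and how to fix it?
Bug: Aggregates like MIN are computed per group after WHERE runs

Fix: Replace WHERE with HAVING after the GROUP BY

Corrected query:
SELECT account, MIN(amount) FROM transactions GROUP BY account HAVING MIN(amount) >= 2327.46

Result:
account | MIN(amount)
--------+------------
ACC-103 | 2387.43    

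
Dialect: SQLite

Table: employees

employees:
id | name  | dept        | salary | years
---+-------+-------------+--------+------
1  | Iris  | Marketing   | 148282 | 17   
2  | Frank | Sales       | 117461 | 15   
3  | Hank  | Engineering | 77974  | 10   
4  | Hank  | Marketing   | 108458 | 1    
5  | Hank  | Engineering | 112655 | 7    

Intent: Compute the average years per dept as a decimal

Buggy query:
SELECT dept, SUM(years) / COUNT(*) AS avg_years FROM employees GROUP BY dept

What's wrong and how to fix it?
Bug: SUM(years) and COUNT(*) are both integers; the division truncates the fractional part

Fix: Multiply by 1.0 (or CAST to REAL) to force floating-point division

Corrected query:
SELECT dept, SUM(years) * 1.0 / COUNT(*) AS avg_years FROM employees GROUP BY dept

Result:
dept        | avg_years
------------+----------
Engineering | 8.5      
Marketing   | 9        
Sales       | 15       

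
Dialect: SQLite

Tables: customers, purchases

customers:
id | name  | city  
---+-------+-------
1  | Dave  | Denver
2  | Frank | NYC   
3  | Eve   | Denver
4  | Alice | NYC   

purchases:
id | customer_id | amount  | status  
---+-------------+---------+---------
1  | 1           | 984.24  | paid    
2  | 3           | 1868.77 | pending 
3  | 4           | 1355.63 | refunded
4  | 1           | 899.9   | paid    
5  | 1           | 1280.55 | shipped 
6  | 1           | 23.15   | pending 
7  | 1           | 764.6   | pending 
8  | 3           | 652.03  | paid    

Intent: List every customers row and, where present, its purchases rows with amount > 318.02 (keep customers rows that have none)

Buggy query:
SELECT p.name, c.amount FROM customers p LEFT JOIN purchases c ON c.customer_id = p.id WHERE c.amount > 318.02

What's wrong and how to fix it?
Bug: Filtering c.amount in WHERE discards the NULL rows produced by LEFT JOIN, turning it into an inner join

Fix: Move the right-table condition into the ON clause so unmatched parents are kept

Corrected query:
SELECT p.name, c.amount FROM customers p LEFT JOIN purchases c ON c.customer_id = p.id AND c.amount > 318.02

Result:
name  | amount 
------+--------
Dave  | 764.6  
Dave  | 899.9  
Dave  | 984.24 
Dave  | 1280.55
Frank | NULL   
Eve   | 652.03 
Eve   | 1868.77
Alice | 1355.63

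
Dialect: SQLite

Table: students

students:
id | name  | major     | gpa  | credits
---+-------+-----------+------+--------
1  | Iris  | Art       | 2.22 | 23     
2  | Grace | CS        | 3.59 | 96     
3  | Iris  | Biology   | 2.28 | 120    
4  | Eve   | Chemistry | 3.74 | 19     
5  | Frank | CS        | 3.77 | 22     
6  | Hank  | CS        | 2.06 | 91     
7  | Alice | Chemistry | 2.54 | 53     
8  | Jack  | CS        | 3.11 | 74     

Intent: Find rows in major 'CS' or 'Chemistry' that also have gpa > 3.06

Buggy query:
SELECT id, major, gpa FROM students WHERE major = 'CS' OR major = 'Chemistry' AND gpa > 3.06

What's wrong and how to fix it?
Bug: AND binds tighter than OR, so this parses as major = 'CS' OR (major = 'Chemistry' AND gpa > 3.06)

Fix: Add parentheses around the OR so the AND applies to both alternatives

Corrected query:
SELECT id, major, gpa FROM students WHERE (major = 'CS' OR major = 'Chemistry') AND gpa > 3.06

Result:
id | major     | gpa 
---+-----------+-----
2  | CS        | 3.59
4  | Chemistry | 3.74
5  | CS        | 3.77
8  | CS        | 3.11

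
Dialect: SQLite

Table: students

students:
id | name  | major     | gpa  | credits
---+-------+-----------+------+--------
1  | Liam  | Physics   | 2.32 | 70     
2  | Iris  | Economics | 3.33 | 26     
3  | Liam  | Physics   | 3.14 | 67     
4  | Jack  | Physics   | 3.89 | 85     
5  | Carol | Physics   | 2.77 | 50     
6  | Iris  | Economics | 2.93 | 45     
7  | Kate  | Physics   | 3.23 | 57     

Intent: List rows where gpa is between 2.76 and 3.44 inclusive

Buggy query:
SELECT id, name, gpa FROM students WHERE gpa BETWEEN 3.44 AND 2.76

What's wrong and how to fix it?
Bug: The bounds are reversed; BETWEEN a AND b requires a <= b to match anything

Fix: Swap the bounds so the smaller value comes first

Corrected query:
SELECT id, name, gpa FROM students WHERE gpa BETWEEN 2.76 AND 3.44

Result:
id | name  | gpa 
---+-------+-----
2  | Iris  | 3.33
3  | Liam  | 3.14
5  | Carol | 2.77
6  | Iris  | 2.93
7  | Kate  | 3.23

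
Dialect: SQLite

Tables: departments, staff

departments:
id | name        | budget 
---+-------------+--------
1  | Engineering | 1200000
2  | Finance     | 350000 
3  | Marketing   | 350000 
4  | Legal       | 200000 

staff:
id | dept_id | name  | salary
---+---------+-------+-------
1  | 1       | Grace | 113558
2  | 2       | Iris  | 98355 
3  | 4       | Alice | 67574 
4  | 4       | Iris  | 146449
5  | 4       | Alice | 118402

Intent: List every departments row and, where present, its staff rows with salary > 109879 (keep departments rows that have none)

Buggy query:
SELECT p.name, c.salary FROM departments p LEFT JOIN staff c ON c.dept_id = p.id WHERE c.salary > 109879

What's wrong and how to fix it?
Bug: A WHERE condition on the right-hand table after LEFT JOIN drops unmatched parents

Fix: Put 'c.salary > 109879' in the JOIN's ON clause instead of WHERE

Corrected query:
SELECT p.name, c.salary FROM departments p LEFT JOIN staff c ON c.dept_id = p.id AND c.salary > 109879

Result:
name        | salary
------------+-------
Engineering | 113558
Finance     | NULL  
Marketing   | NULL  
Legal       | 118402
Legal       | 146449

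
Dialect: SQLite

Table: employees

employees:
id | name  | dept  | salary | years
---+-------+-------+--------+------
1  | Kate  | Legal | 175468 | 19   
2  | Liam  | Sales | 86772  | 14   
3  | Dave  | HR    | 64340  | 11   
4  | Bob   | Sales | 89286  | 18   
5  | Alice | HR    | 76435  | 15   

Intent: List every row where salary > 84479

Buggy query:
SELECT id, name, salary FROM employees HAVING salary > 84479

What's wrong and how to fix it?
Bug: HAVING filters the output of aggregation, but this query has no GROUP BY and no aggregate functions, so SQLite rejects it (HAVING clause on a non-aggregate query); the condition here is per row

Fix: Use WHERE for row-level filtering

Corrected query:
SELECT id, name, salary FROM employees WHERE salary > 84479

Result:
id | name | salary
---+------+-------
1  | Kate | 175468
2  | Liam | 86772 
4  | Bob  | 89286 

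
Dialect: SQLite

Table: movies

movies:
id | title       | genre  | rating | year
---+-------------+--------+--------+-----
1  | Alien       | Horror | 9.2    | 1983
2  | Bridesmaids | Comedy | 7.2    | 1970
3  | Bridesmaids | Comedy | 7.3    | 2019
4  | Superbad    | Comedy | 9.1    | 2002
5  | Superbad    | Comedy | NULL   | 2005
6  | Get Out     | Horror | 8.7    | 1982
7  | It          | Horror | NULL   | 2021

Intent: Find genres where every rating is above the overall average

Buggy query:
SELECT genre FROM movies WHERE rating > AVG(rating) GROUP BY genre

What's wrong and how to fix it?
Bug: AVG() is an aggregate; it can't sit directly in WHERE

Fix: Use a subquery for AVG and a HAVING MIN(...) filter so the condition holds for every row in the group

Corrected query:
SELECT genre FROM movies GROUP BY genre HAVING MIN(rating) > (SELECT AVG(rating) FROM movies)

Result:
genre 
------
Horror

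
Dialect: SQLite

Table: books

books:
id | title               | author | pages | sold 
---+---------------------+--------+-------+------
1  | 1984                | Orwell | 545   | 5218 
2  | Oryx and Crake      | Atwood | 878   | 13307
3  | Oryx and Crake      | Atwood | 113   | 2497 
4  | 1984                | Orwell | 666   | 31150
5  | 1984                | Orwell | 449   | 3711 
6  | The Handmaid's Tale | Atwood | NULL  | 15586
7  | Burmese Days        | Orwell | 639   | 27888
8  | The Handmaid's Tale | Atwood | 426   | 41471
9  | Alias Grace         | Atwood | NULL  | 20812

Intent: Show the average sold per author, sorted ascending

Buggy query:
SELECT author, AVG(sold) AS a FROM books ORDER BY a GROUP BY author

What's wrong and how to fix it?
Bug: GROUP BY must precede ORDER BY

Fix: Reorder: SELECT … FROM … GROUP BY … ORDER BY …

Corrected query:
SELECT author, AVG(sold) AS a FROM books GROUP BY author ORDER BY a

Result:
author | a       
-------+---------
Orwell | 16991.75
Atwood | 18734.6 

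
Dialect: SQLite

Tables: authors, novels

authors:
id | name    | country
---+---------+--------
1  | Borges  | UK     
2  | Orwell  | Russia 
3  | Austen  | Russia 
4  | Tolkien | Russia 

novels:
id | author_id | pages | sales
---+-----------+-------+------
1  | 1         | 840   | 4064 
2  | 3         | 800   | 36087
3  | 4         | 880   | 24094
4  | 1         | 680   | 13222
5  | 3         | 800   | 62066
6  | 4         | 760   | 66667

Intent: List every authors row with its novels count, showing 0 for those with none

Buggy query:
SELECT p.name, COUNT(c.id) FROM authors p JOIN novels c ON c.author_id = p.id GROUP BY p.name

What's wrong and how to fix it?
Bug: An inner join excludes parents with zero children

Fix: Switch to LEFT JOIN to retain unmatched parent rows

Corrected query:
SELECT p.name, COUNT(c.id) FROM authors p LEFT JOIN novels c ON c.author_id = p.id GROUP BY p.name

Result:
name    | COUNT(c.id)
--------+------------
Austen  | 2          
Borges  | 2          
Orwell  | 0          
Tolkien | 2          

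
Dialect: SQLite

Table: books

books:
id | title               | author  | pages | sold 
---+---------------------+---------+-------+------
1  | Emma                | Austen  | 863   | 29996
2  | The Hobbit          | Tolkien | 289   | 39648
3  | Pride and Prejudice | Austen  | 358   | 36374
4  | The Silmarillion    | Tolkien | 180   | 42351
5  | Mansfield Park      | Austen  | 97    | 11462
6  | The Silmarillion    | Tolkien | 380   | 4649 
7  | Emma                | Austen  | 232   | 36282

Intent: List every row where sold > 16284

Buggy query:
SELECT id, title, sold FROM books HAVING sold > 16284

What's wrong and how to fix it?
Bug: HAVING filters the output of aggregation, but this query has no GROUP BY and no aggregate functions, so SQLite rejects it (HAVING clause on a non-aggregate query); the condition here is per row

Fix: Replace HAVING with WHERE since the condition applies to individual rows

Corrected query:
SELECT id, title, sold FROM books WHERE sold > 16284

Result:
id | title               | sold 
---+---------------------+------
1  | Emma                | 29996
2  | The Hobbit          | 39648
3  | Pride and Prejudice | 36374
4  | The Silmarillion    | 42351
7  | Emma                | 36282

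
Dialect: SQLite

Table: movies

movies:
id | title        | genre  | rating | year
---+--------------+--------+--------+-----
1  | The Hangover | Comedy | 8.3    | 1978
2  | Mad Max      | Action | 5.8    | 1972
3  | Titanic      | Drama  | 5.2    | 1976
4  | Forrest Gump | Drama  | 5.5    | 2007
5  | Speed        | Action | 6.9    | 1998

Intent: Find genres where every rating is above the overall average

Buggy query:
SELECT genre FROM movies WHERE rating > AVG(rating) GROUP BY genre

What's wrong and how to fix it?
Bug: WHERE evaluates per row before aggregation, so AVG() is unavailable

Fix: Use a subquery for AVG and a HAVING MIN(...) filter so the condition holds for every row in the group

Corrected query:
SELECT genre FROM movies GROUP BY genre HAVING MIN(rating) > (SELECT AVG(rating) FROM movies)

Result:
genre 
------
Comedy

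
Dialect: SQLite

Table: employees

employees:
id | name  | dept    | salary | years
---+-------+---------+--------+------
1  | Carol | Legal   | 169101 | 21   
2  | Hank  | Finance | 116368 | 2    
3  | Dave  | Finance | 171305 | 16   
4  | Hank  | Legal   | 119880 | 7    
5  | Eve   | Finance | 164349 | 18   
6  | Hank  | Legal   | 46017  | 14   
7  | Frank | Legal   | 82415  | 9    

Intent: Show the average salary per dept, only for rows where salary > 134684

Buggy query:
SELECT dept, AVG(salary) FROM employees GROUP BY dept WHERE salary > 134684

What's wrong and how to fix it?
Bug: Row-level WHERE must come before GROUP BY in the clause order

Fix: Place WHERE between FROM and GROUP BY

Corrected query:
SELECT dept, AVG(salary) FROM employees WHERE salary > 134684 GROUP BY dept

Result:
dept    | AVG(salary)
--------+------------
Finance | 167827     
Legal   | 169101     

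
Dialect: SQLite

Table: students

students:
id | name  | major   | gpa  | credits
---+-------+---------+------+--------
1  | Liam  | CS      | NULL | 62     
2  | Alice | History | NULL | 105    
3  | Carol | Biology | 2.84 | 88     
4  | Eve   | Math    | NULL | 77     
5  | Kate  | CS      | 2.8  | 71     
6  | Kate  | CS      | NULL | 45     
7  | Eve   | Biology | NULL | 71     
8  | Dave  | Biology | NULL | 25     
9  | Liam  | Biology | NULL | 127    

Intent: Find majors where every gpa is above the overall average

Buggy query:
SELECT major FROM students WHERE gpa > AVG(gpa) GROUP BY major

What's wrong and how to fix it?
Bug: WHERE evaluates per row before aggregation, so AVG() is unavailable

Fix: Use a subquery for AVG and a HAVING MIN(...) filter so the condition holds for every row in the group

Corrected query:
SELECT major FROM students GROUP BY major HAVING MIN(gpa) > (SELECT AVG(gpa) FROM students)

Result:
major  
-------
Biology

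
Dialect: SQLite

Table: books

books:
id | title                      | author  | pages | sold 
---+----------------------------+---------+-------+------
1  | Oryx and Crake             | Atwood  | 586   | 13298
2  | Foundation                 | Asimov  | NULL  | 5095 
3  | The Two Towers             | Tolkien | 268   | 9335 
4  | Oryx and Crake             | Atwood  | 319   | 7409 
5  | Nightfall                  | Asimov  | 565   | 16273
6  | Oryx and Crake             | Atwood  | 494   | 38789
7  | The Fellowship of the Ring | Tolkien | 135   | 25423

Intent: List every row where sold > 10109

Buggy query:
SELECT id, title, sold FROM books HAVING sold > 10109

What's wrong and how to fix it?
Bug: HAVING filters the output of aggregation, but this query has no GROUP BY and no aggregate functions, so SQLite rejects it (HAVING clause on a non-aggregate query); the condition here is per row

Fix: Use WHERE for row-level filtering

Corrected query:
SELECT id, title, sold FROM books WHERE sold > 10109

Result:
id | title                      | sold 
---+----------------------------+------
1  | Oryx and Crake             | 13298
5  | Nightfall                  | 16273
6  | Oryx and Crake             | 38789
7  | The Fellowship of the Ring | 25423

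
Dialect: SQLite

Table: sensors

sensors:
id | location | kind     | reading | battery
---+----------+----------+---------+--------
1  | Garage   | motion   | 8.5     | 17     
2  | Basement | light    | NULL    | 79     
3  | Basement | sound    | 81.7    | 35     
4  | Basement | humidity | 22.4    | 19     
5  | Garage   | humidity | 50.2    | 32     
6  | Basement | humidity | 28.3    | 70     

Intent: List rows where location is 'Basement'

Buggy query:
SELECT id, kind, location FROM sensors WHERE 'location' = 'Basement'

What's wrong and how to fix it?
Bug: 'location' in single quotes is a string literal, not the column; the comparison is literal-vs-literal and never true

Fix: Remove the quotes around the column name (or use double quotes for an identifier)

Corrected query:
SELECT id, kind, location FROM sensors WHERE location = 'Basement'

Result:
id | kind     | location
---+----------+---------
2  | light    | Basement
3  | sound    | Basement
4  | humidity | Basement
6  | humidity | Basement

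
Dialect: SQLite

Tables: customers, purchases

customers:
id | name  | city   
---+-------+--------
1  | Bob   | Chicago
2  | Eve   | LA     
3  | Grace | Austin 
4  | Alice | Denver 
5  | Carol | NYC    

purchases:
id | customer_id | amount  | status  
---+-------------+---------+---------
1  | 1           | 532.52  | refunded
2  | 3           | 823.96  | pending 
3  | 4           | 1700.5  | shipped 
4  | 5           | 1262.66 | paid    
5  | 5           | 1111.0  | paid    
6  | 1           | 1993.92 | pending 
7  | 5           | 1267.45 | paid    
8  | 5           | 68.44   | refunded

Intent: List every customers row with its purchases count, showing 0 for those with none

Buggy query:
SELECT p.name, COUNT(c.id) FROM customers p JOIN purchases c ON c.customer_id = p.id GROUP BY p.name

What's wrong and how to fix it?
Bug: INNER JOIN drops customers rows that have no matching purchases rows

Fix: Switch to LEFT JOIN to retain unmatched parent rows

Corrected query:
SELECT p.name, COUNT(c.id) FROM customers p LEFT JOIN purchases c ON c.customer_id = p.id GROUP BY p.name

Result:
name  | COUNT(c.id)
------+------------
Alice | 1          
Bob   | 2          
Carol | 4          
Eve   | 0          
Grace | 1          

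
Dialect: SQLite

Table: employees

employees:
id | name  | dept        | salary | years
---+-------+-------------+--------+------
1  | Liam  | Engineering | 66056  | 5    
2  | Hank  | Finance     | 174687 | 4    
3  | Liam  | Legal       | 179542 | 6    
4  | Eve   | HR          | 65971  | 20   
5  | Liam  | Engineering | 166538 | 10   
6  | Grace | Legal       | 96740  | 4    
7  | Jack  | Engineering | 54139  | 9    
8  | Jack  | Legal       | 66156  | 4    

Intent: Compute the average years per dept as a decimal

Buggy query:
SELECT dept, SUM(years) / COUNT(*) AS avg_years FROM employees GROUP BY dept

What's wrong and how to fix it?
Bug: Both operands are integers, so '/' performs integer division and truncates

Fix: Multiply by 1.0 (or CAST to REAL) to force floating-point division

Corrected query:
SELECT dept, SUM(years) * 1.0 / COUNT(*) AS avg_years FROM employees GROUP BY dept

Result:
dept        | avg_years
------------+----------
Engineering | 8        
Finance     | 4        
HR          | 20       
Legal       | 4.666667 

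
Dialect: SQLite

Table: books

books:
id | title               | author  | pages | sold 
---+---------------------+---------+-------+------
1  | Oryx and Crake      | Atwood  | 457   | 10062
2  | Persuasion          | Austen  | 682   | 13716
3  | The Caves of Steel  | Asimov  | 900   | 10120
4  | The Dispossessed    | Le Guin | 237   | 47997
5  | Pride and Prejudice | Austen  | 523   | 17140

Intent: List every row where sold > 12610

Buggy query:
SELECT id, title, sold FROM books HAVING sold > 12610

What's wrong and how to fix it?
Bug: This is a non-aggregate query (no GROUP BY, no aggregates), so in SQLite the HAVING clause is invalid here; a row-level condition belongs in WHERE

Fix: Use WHERE for row-level filtering

Corrected query:
SELECT id, title, sold FROM books WHERE sold > 12610

Result:
id | title               | sold 
---+---------------------+------
2  | Persuasion          | 13716
4  | The Dispossessed    | 47997
5  | Pride and Prejudice | 17140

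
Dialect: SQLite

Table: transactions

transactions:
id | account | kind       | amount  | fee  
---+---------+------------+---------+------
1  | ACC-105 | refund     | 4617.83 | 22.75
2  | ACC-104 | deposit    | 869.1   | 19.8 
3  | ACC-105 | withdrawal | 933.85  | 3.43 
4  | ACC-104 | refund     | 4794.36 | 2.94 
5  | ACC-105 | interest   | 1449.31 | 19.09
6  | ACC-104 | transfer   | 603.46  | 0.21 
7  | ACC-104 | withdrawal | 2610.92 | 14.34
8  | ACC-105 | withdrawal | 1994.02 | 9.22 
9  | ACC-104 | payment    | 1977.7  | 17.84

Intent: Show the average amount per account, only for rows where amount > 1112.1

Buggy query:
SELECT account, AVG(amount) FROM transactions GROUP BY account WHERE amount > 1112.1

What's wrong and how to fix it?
Bug: WHERE cannot follow GROUP BY

Fix: Move the WHERE clause before GROUP BY

Corrected query:
SELECT account, AVG(amount) FROM transactions WHERE amount > 1112.1 GROUP BY account

Result:
account | AVG(amount)
--------+------------
ACC-104 | 3127.66    
ACC-105 | 2687.053333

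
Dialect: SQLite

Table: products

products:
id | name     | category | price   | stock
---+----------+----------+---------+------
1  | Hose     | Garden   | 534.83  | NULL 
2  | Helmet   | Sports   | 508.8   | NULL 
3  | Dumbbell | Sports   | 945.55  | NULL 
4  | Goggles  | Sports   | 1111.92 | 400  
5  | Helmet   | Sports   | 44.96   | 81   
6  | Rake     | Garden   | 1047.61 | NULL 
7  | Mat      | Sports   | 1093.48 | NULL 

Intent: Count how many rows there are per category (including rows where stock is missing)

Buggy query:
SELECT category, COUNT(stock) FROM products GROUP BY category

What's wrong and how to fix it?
Bug: COUNT(stock) skips NULLs, so groups with missing stock are undercounted

Fix: Use COUNT(*) to count all rows regardless of NULL

Corrected query:
SELECT category, COUNT(*) FROM products GROUP BY category

Result:
category | COUNT(*)
---------+---------
Garden   | 2       
Sports   | 5       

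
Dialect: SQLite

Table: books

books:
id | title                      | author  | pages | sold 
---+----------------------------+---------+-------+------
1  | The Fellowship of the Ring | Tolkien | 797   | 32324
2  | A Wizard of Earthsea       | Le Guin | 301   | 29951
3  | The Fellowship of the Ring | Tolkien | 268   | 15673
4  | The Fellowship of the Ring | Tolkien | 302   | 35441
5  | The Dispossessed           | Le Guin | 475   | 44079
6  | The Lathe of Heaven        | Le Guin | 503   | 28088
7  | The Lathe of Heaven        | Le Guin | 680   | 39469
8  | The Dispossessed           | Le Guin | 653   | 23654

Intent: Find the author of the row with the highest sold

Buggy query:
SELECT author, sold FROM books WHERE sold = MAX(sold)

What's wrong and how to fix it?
Bug: WHERE is evaluated per row; an aggregate over the whole table isn't defined there

Fix: Use a subquery: WHERE sold = (SELECT MAX(sold) FROM books)

Corrected query:
SELECT author, sold FROM books WHERE sold = (SELECT MAX(sold) FROM books)

Result:
author  | sold 
--------+------
Le Guin | 44079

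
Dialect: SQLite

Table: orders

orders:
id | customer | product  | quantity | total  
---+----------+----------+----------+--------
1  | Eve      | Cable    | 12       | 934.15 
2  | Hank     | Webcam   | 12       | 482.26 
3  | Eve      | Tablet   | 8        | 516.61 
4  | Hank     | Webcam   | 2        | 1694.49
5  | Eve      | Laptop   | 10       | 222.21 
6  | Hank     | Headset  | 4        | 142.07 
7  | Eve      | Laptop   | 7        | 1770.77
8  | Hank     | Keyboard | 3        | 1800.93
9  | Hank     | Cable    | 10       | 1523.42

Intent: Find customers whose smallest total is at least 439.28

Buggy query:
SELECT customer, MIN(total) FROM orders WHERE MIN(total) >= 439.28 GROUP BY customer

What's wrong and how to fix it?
Bug: MIN() in WHERE is a misuse of aggregate

Fix: Replace WHERE with HAVING after the GROUP BY

Corrected query:
SELECT customer, MIN(total) FROM orders GROUP BY customer HAVING MIN(total) >= 439.28

Result:
(no rows)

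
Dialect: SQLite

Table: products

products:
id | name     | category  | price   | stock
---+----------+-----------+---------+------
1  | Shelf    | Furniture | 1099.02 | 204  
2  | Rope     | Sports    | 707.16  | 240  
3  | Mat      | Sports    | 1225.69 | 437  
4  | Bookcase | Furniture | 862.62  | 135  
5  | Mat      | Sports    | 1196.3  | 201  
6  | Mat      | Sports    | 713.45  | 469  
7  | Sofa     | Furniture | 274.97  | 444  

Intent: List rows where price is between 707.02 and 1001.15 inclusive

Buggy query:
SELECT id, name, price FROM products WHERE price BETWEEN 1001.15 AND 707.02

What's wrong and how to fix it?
Bug: BETWEEN expects the lower bound first; with 1001.15 AND 707.02 the range is empty

Fix: Write BETWEEN 707.02 AND 1001.15

Corrected query:
SELECT id, name, price FROM products WHERE price BETWEEN 707.02 AND 1001.15

Result:
id | name     | price 
---+----------+-------
2  | Rope     | 707.16
4  | Bookcase | 862.62
6  | Mat      | 713.45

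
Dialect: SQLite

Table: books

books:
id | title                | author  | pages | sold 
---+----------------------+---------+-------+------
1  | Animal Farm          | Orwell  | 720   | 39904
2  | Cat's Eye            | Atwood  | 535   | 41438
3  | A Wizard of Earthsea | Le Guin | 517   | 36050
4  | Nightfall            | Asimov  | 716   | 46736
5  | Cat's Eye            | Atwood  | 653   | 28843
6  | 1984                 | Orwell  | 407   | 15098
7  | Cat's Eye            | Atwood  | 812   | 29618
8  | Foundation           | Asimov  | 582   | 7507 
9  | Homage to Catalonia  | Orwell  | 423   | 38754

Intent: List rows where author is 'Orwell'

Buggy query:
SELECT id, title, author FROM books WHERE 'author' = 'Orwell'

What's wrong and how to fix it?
Bug: Single quotes denote string literals in SQL; the column name is being compared as a constant string

Fix: Remove the quotes around the column name (or use double quotes for an identifier)

Corrected query:
SELECT id, title, author FROM books WHERE author = 'Orwell'

Result:
id | title               | author
---+---------------------+-------
1  | Animal Farm         | Orwell
6  | 1984                | Orwell
9  | Homage to Catalonia | Orwell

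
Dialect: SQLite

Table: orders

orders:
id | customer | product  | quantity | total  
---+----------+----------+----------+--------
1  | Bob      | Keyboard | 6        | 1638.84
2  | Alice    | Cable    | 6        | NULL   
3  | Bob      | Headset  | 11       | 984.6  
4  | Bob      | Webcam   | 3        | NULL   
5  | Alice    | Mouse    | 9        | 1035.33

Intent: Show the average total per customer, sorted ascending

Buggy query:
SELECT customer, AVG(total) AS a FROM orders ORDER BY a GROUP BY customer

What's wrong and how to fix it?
Bug: GROUP BY must precede ORDER BY

Fix: Reorder: SELECT … FROM … GROUP BY … ORDER BY …

Corrected query:
SELECT customer, AVG(total) AS a FROM orders GROUP BY customer ORDER BY a

Result:
customer | a      
---------+--------
Alice    | 1035.33
Bob      | 1311.72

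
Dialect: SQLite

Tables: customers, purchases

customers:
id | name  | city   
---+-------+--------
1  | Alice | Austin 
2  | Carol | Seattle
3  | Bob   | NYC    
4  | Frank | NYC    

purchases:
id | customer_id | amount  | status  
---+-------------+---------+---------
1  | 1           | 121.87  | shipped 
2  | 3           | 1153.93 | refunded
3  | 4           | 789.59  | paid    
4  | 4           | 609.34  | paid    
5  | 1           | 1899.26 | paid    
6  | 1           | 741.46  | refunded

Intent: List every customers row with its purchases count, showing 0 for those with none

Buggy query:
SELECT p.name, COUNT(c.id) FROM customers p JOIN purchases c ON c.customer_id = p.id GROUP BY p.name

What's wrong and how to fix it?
Bug: INNER JOIN drops customers rows that have no matching purchases rows

Fix: Use LEFT JOIN so parents without children still appear (COUNT(c.id) gives 0)

Corrected query:
SELECT p.name, COUNT(c.id) FROM customers p LEFT JOIN purchases c ON c.customer_id = p.id GROUP BY p.name

Result:
name  | COUNT(c.id)
------+------------
Alice | 3          
Bob   | 1          
Carol | 0          
Frank | 2          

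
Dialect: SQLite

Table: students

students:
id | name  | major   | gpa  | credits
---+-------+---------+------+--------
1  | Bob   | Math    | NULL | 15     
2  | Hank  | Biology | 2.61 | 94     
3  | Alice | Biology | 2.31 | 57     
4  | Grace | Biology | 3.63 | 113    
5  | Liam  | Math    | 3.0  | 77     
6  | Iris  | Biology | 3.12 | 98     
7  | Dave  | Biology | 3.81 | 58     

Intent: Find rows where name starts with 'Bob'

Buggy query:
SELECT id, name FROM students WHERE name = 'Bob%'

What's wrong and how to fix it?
Bug: '=' compares the literal string including the % character; pattern matching needs LIKE

Fix: Replace '=' with LIKE so 'Bob%' is treated as a pattern

Corrected query:
SELECT id, name FROM students WHERE name LIKE 'Bob%'

Result:
id | name
---+-----
1  | Bob 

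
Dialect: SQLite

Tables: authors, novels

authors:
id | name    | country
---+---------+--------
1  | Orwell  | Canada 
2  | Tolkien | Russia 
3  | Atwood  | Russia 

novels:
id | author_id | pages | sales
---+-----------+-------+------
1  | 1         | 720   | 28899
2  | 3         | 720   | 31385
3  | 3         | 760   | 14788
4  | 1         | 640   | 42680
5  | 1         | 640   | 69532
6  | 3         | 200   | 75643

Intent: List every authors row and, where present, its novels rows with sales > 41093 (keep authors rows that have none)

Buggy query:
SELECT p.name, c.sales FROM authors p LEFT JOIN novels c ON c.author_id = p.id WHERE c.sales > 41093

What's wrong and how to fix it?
Bug: A WHERE condition on the right-hand table after LEFT JOIN drops unmatched parents

Fix: Move the right-table condition into the ON clause so unmatched parents are kept

Corrected query:
SELECT p.name, c.sales FROM authors p LEFT JOIN novels c ON c.author_id = p.id AND c.sales > 41093

Result:
name    | sales
--------+------
Orwell  | 42680
Orwell  | 69532
Tolkien | NULL 
Atwood  | 75643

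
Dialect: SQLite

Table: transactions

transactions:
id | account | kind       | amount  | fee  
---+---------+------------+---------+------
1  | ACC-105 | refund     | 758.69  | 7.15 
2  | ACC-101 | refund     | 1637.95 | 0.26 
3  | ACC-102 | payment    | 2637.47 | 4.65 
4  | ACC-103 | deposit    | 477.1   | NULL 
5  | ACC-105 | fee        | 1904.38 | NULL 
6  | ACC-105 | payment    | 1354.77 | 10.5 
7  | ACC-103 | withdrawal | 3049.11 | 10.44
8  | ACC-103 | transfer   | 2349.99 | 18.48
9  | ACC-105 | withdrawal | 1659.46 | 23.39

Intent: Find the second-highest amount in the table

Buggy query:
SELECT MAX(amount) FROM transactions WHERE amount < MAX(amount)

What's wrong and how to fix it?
Bug: The inner MAX is an aggregate inside WHERE, which is not allowed

Fix: Put the inner MAX in a scalar subquery

Corrected query:
SELECT MAX(amount) FROM transactions WHERE amount < (SELECT MAX(amount) FROM transactions)

Result:
MAX(amount)
-----------
2637.47    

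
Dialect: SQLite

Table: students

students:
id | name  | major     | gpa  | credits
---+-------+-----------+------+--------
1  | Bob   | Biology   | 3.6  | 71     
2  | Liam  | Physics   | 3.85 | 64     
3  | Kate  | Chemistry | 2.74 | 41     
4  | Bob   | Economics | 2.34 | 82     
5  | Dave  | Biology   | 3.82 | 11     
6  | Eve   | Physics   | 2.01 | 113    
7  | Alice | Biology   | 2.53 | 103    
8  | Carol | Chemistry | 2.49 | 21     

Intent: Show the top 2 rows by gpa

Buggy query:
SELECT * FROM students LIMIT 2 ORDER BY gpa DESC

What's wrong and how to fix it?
Bug: LIMIT must come after ORDER BY

Fix: Swap the clauses: ORDER BY first, then LIMIT

Corrected query:
SELECT * FROM students ORDER BY gpa DESC LIMIT 2

Result:
id | name | major   | gpa  | credits
---+------+---------+------+--------
2  | Liam | Physics | 3.85 | 64     
5  | Dave | Biology | 3.82 | 11     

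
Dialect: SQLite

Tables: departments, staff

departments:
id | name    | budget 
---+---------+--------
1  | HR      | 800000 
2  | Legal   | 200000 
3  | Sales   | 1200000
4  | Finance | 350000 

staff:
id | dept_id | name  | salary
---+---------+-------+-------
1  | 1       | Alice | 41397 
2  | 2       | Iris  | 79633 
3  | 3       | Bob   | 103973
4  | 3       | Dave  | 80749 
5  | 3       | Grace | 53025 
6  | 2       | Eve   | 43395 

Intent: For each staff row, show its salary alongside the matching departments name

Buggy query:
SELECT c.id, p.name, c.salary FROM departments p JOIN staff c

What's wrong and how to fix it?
Bug: Missing join condition: each staff row is matched to all departments rows instead of just its own

Fix: Specify the join condition linking the foreign key to the parent id

Corrected query:
SELECT c.id, p.name, c.salary FROM departments p JOIN staff c ON c.dept_id = p.id

Result:
id | name  | salary
---+-------+-------
1  | HR    | 41397 
2  | Legal | 79633 
3  | Sales | 103973
4  | Sales | 80749 
5  | Sales | 53025 
6  | Legal | 43395 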